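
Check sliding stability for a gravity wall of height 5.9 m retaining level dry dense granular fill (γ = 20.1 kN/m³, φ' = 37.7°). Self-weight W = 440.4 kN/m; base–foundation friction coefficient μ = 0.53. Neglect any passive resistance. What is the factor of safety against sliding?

K_a = tan²(45° − 37.7°/2) = 0.2411.
P_a = ½K_aγH² = 0.5×0.2411×20.1×5.9² = 84.33 kN/m, acting at H/3 = 1.967 m above the base.
FS_sliding = μW / P_a = 0.53×440.4 / 84.33 = 2.768.

2.77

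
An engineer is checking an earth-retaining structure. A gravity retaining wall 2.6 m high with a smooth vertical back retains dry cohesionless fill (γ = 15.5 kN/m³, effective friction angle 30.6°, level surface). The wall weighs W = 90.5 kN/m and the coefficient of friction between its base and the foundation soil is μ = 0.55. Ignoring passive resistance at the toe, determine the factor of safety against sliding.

K_a = tan²(45° − 30.6°/2) = 0.3253.
P_a = ½K_aγH² = 0.5×0.3253×15.5×2.6² = 17.04 kN/m, acting at H/3 = 0.8667 m above the base.
FS_sliding = μW / P_a = 0.55×90.5 / 17.04 = 2.920.

2.92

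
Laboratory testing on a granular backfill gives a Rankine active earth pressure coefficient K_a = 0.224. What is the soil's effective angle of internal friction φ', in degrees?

K_a = tan²(45° − φ/2) ⇒ 45° − φ/2 = arctan(√0.224) = 25.33°.
φ = 2(45° − 25.33°) = 39.34°.

39.3°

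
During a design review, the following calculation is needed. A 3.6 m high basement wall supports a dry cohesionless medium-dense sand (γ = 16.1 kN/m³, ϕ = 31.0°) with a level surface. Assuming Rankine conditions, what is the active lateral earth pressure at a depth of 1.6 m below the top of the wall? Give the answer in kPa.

8.25 kPa

K_a = (1 − sin φ)/(1 + sin φ) = 0.3201.
σ_h = K_a γ z = 0.3201 × 16.1 × 1.6 = 8.246 kPa.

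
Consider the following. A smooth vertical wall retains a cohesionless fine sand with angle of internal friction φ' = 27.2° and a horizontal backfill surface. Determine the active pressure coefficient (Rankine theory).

0.373

K_a = (1 − sin φ)/(1 + sin φ) = (1 − sin 27.2°)/(1 + sin 27.2°) = 0.3726.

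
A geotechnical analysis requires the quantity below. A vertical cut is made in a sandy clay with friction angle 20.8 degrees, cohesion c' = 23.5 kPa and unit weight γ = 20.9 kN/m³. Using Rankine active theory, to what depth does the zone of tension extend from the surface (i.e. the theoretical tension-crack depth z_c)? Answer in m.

K_a = tan²(45° − 20.8°/2) = 0.4759; √K_a = 0.6899.
The active pressure is zero where K_a γ z = 2c√K_a, so z_c = 2c/(γ√K_a) = 2×23.5/(20.9×0.6899) = 3.260 m.

3.26 m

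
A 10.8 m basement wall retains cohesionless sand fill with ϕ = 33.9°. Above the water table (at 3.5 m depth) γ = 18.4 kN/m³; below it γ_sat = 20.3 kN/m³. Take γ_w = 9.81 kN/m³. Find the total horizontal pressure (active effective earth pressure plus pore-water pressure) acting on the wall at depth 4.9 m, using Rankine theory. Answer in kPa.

36.2 kPa

K_a = (1 − sin φ)/(1 + sin φ) = 0.2839.
γ' = 20.3 − 9.81 = 10.49 kN/m³.
Effective vertical stress at 4.9 m: σ'_v = 18.4×3.5 + 10.49×1.40 = 79.09 kPa.
σ'_h = K_a σ'_v = 0.2839 × 79.09 = 22.45 kPa; u = γ_w × 1.40 = 13.73 kPa.
Total σ_h = 22.45 + 13.73 = 36.19 kPa.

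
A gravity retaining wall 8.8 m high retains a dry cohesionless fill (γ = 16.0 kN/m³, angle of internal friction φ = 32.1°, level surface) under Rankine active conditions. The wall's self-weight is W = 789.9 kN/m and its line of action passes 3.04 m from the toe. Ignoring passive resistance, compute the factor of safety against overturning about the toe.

K_a = tan²(45° − 32.1°/2) = 0.3060.
P_a = ½K_aγH² = 0.5×0.3060×16.0×8.8² = 189.6 kN/m, acting at H/3 = 2.933 m above the base.
Overturning moment M_o = P_a × H/3 = 189.6 × 2.933 = 556.1.
Resisting moment M_r = W × 3.04 = 789.9 × 3.04 = 2401.
FS_overturning = M_r/M_o = 2401/556.1 = 4.318.

4.32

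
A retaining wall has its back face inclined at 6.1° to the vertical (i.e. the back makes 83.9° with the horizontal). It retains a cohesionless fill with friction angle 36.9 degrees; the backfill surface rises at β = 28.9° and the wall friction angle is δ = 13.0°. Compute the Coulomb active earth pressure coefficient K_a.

K_a = sin²(α+φ) / [sin²α · sin(α−δ) · (1 + √{sin(φ+δ)sin(φ−β) / (sin(α−δ)sin(α+β))})²].
With α = 83.9°, φ = 36.9°, δ = 13.0°, β = 28.9°: K_a = 0.4336.

0.434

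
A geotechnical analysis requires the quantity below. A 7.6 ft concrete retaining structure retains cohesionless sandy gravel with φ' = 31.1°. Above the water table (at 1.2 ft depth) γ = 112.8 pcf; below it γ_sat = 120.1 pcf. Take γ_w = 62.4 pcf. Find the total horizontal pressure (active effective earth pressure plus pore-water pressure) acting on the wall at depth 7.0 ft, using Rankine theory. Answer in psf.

512 psf

K_a = (1 − sin φ)/(1 + sin φ) = 0.3188.
γ' = 120.1 − 62.4 = 57.70 pcf.
Effective vertical stress at 7.0 ft: σ'_v = 112.8×1.2 + 57.70×5.80 = 470.0 psf.
σ'_h = K_a σ'_v = 0.3188 × 470.0 = 149.8 psf; u = γ_w × 5.80 = 361.9 psf.
Total σ_h = 149.8 + 361.9 = 511.8 psf.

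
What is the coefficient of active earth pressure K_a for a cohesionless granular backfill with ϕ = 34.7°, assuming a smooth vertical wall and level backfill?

K_a = (1 − sin φ)/(1 + sin φ) = (1 − sin 34.7°)/(1 + sin 34.7°) = 0.2745.

0.274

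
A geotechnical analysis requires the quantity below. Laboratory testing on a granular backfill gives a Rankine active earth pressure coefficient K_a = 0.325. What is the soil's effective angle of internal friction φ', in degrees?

K_a = tan²(45° − φ/2) ⇒ 45° − φ/2 = arctan(√0.325) = 29.69°.
φ = 2(45° − 29.69°) = 30.63°.

30.6°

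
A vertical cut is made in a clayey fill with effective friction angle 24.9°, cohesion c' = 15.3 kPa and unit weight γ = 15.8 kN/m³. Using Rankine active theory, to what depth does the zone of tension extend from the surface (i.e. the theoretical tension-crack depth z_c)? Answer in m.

3.03 m

K_a = tan²(45° − 24.9°/2) = 0.4074; √K_a = 0.6383.
The active pressure is zero where K_a γ z = 2c√K_a, so z_c = 2c/(γ√K_a) = 2×15.3/(15.8×0.6383) = 3.034 m.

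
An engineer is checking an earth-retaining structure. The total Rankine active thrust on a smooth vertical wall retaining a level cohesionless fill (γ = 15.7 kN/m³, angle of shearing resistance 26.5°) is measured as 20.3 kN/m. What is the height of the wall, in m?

2.60 m

K_a = 0.3829. P_a = ½ K_a γ H² ⇒ H = √(2P_a/(K_a γ)).
H = √(2×20.3/(0.3829×15.7)) = 2.599 m.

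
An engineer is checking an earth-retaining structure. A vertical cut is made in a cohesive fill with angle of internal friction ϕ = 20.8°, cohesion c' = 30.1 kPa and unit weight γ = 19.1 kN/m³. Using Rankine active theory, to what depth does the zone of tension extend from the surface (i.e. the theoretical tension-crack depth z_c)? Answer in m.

K_a = tan²(45° − 20.8°/2) = 0.4759; √K_a = 0.6899.
The active pressure is zero where K_a γ z = 2c√K_a, so z_c = 2c/(γ√K_a) = 2×30.1/(19.1×0.6899) = 4.569 m.

4.57 m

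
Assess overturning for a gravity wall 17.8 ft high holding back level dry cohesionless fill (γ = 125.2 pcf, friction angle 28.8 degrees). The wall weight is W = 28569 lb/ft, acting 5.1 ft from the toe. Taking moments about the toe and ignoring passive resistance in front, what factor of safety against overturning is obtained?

K_a = tan²(45° − 28.8°/2) = 0.3498.
P_a = ½K_aγH² = 0.5×0.3498×125.2×17.8² = 6937 lb/ft, acting at H/3 = 5.933 ft above the base.
Overturning moment M_o = P_a × H/3 = 6937 × 5.933 = 41160.
Resisting moment M_r = W × 5.1 = 28569 × 5.1 = 145700.
FS_overturning = M_r/M_o = 145700/41160 = 3.540.

3.54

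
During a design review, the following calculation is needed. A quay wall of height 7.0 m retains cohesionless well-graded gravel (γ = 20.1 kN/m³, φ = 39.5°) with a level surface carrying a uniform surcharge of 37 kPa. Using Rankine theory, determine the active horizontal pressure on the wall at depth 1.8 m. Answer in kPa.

16.3 kPa

K_a = (1 − sin φ)/(1 + sin φ) = 0.2224.
σ_v = γz + q = 20.1 × 1.8 + 37 = 73.18 kPa.
σ_h = K_a σ_v = 0.2224 × 73.18 = 16.28 kPa.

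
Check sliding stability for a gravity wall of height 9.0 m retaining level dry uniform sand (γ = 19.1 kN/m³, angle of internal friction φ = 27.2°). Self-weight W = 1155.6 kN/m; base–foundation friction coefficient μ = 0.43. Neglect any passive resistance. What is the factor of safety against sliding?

K_a = tan²(45° − 27.2°/2) = 0.3726.
P_a = ½K_aγH² = 0.5×0.3726×19.1×9.0² = 288.2 kN/m, acting at H/3 = 3.000 m above the base.
FS_sliding = μW / P_a = 0.43×1155.6 / 288.2 = 1.724.

1.72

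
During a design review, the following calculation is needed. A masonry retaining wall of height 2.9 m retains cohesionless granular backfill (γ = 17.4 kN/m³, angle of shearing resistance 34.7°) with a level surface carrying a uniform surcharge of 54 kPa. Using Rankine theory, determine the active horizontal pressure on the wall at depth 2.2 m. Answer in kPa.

25.3 kPa

K_a = (1 − sin φ)/(1 + sin φ) = 0.2745.
σ_v = γz + q = 17.4 × 2.2 + 54 = 92.28 kPa.
σ_h = K_a σ_v = 0.2745 × 92.28 = 25.33 kPa.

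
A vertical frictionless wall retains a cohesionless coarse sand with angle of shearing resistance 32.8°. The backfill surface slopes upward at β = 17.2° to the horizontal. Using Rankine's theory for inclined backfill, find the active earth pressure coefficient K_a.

0.340

K_a = cos β · (cos β − √(cos²β − cos²φ)) / (cos β + √(cos²β − cos²φ)).
cos β = 0.9553, cos φ = 0.8406, √(cos²β − cos²φ) = 0.4539.
K_a = 0.9553 × (0.9553 − 0.4539)/(0.9553 + 0.4539) = 0.3399.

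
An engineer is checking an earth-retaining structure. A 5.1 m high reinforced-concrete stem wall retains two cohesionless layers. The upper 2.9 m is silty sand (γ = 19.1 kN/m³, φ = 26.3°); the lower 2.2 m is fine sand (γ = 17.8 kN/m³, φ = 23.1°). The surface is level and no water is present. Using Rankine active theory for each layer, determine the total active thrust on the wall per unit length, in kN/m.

K_a1 = tan²(45°−26.3°/2) = 0.3859; K_a2 = tan²(45°−23.1°/2) = 0.4364.
Layer 1: σ at base = K_a1 γ₁ h₁ = 21.38 kPa; P₁ = ½×21.38×2.9 = 31.00.
Layer 2: σ_v at top = γ₁h₁ = 55.39; σ_h top = K_a2×55.39 = 24.17; σ_h base = K_a2×(55.39+17.8×2.2) = 41.26.
P₂ = ½(24.17+41.26)×2.2 = 71.98. Total P_a = 31.00+71.98 = 103.0 kN/m.

103 kN/m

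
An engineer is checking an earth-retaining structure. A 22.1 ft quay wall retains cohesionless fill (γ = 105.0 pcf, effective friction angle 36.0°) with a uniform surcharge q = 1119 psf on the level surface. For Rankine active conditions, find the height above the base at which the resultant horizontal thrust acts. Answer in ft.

K_a = 0.2596.
Triangular part P₁ = ½K_aγH² = 6657 at H/3 = 7.367 ft; rectangular part P₂ = K_a q H = 6420 at H/2 = 11.05 ft.
ȳ = (P₁·7.367 + P₂·11.05)/(P₁+P₂) = 9.175 ft.

9.18 ft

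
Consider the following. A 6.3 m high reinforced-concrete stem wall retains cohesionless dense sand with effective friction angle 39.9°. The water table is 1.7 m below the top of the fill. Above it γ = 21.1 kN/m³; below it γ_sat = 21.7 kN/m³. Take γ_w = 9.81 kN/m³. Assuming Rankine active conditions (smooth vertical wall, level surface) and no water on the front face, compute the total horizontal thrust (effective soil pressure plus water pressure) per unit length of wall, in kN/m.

K_a = tan²(45° − φ/2) = 0.2184.
γ' = 21.7 − 9.81 = 11.89 kN/m³. Depth below WT = 4.6 m.
σ'_h at WT = K_a γ d_w = 7.835 kPa; at base = 7.835 + K_a γ' × 4.6 = 19.78 kPa.
P₁ (0–1.7 m) = ½×7.835×1.7 = 6.660. P₂ (1.7–6.3 m) = ½(7.835+19.78)×4.6 = 63.52.
P_w = ½ γ_w h₂² = 0.5×9.81×4.6² = 103.8. Total = 6.660+63.52+103.8 = 174.0 kN/m.

174 kN/m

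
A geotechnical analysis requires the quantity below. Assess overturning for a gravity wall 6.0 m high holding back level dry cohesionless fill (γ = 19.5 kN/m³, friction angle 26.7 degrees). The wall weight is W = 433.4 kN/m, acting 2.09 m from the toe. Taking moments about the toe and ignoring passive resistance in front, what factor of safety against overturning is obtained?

K_a = tan²(45° − 26.7°/2) = 0.3800.
P_a = ½K_aγH² = 0.5×0.3800×19.5×6.0² = 133.4 kN/m, acting at H/3 = 2.000 m above the base.
Overturning moment M_o = P_a × H/3 = 133.4 × 2.000 = 266.7.
Resisting moment M_r = W × 2.09 = 433.4 × 2.09 = 905.8.
FS_overturning = M_r/M_o = 905.8/266.7 = 3.396.

3.40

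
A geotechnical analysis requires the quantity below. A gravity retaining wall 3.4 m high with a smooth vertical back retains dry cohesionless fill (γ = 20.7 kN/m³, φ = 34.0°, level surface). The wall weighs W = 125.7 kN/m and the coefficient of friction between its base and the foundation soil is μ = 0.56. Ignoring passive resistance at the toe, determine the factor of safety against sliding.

K_a = tan²(45° − 34.0°/2) = 0.2827.
P_a = ½K_aγH² = 0.5×0.2827×20.7×3.4² = 33.83 kN/m, acting at H/3 = 1.133 m above the base.
FS_sliding = μW / P_a = 0.56×125.7 / 33.83 = 2.081.

2.08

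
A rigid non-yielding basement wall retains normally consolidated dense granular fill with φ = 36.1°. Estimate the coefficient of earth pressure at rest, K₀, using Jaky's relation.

K₀ = 1 − sin φ' = 1 − sin 36.1° = 0.4108.

0.411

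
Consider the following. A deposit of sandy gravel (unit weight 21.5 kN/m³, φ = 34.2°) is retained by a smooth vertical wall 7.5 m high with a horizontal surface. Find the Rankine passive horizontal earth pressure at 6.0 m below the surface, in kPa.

K_p = (1 + sin φ)/(1 − sin φ) = 3.567.
σ_h = K_p γ z = 3.567 × 21.5 × 6.0 = 460.2 kPa.

460 kPa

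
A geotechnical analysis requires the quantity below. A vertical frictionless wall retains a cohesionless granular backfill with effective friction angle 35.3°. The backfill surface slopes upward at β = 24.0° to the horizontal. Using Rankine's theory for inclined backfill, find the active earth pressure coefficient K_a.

K_a = cos β · (cos β − √(cos²β − cos²φ)) / (cos β + √(cos²β − cos²φ)).
cos β = 0.9135, cos φ = 0.8161, √(cos²β − cos²φ) = 0.4105.
K_a = 0.9135 × (0.9135 − 0.4105)/(0.9135 + 0.4105) = 0.3471.

0.347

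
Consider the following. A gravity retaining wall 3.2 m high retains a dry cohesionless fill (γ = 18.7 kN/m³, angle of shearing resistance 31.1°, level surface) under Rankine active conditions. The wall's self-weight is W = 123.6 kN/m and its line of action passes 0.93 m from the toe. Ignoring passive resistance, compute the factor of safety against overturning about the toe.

K_a = tan²(45° − 31.1°/2) = 0.3188.
P_a = ½K_aγH² = 0.5×0.3188×18.7×3.2² = 30.52 kN/m, acting at H/3 = 1.067 m above the base.
Overturning moment M_o = P_a × H/3 = 30.52 × 1.067 = 32.56.
Resisting moment M_r = W × 0.93 = 123.6 × 0.93 = 114.9.
FS_overturning = M_r/M_o = 114.9/32.56 = 3.531.

3.53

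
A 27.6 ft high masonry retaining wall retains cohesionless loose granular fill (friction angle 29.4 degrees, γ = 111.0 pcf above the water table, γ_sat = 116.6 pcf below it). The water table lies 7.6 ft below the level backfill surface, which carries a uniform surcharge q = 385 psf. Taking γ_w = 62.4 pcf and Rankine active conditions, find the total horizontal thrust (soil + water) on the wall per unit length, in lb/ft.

26700 lb/ft

K_a = tan²(45° − φ/2) = 0.3415.
γ' = 116.6 − 62.4 = 54.20 pcf. h₂ = H − d_w = 20.0 ft.
σ'_h: at surface K_a·q = 131.5; at WT K_a(q+γd_w) = 419.5; at base K_a(q+γd_w+γ'h₂) = 789.7 psf.
P₁ = ½(131.5+419.5)×7.6 = 2094; P₂ = ½(419.5+789.7)×20.0 = 12090; P_w = ½γ_w h₂² = 12480.
Total = 2094+12090+12480 = 26670 lb/ft.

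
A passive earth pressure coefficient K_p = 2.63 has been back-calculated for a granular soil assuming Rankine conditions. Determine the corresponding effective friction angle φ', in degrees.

26.7°

K_p = (1+sin φ)/(1−sin φ) ⇒ sin φ = (K_p − 1)/(K_p + 1) = 0.4490.
φ = arcsin(0.4490) = 26.68°.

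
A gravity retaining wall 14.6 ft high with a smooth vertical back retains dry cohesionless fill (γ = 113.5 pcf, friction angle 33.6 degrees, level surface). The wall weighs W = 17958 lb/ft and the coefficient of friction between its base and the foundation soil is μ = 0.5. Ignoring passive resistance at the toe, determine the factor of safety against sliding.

2.58

K_a = tan²(45° − 33.6°/2) = 0.2875.
P_a = ½K_aγH² = 0.5×0.2875×113.5×14.6² = 3478 lb/ft, acting at H/3 = 4.867 ft above the base.
FS_sliding = μW / P_a = 0.5×17958 / 3478 = 2.582.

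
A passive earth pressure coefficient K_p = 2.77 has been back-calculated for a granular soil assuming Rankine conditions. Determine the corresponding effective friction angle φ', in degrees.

K_p = (1+sin φ)/(1−sin φ) ⇒ sin φ = (K_p − 1)/(K_p + 1) = 0.4695.
φ = arcsin(0.4695) = 28.00°.

28.0°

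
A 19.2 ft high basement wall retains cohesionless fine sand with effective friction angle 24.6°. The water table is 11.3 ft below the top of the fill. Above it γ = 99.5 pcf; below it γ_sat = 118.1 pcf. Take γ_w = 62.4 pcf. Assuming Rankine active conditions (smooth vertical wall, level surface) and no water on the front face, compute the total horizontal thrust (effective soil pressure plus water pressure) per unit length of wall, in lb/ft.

8940 lb/ft

K_a = tan²(45° − φ/2) = 0.4121.
γ' = 118.1 − 62.4 = 55.70 pcf. Depth below WT = 7.9 ft.
σ'_h at WT = K_a γ d_w = 463.4 psf; at base = 463.4 + K_a γ' × 7.9 = 644.8 psf.
P₁ (0–11.3 ft) = ½×463.4×11.3 = 2618. P₂ (11.3–19.2 ft) = ½(463.4+644.8)×7.9 = 4377.
P_w = ½ γ_w h₂² = 0.5×62.4×7.9² = 1947. Total = 2618+4377+1947 = 8943 lb/ft.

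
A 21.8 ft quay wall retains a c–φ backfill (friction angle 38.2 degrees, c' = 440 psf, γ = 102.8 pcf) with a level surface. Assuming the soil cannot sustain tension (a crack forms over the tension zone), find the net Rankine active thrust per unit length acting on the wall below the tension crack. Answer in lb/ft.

K_a = 0.2358; √K_a = 0.4856.
Tension-crack depth z_c = 2c/(γ√K_a) = 2×440/(102.8×0.4856) = 17.63 ft.
σ_a at base = K_a γ H − 2c√K_a = 0.2358×102.8×21.8 − 2×440×0.4856 = 101.1 psf.
P_a = ½ × 101.1 × (H − z_c) = 0.5×101.1×4.171 = 210.8 lb/ft.

211 lb/ft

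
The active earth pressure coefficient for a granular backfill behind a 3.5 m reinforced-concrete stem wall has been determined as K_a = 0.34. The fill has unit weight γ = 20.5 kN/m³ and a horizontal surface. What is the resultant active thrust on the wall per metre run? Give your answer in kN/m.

P = ½ K_a γ H² = 0.5 × 0.34 × 20.5 × 3.5² = 42.69 kN/m.

42.7 kN/m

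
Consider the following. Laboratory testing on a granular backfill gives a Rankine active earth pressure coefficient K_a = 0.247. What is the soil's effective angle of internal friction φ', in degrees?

37.1°

K_a = tan²(45° − φ/2) ⇒ 45° − φ/2 = arctan(√0.247) = 26.43°.
φ = 2(45° − 26.43°) = 37.15°.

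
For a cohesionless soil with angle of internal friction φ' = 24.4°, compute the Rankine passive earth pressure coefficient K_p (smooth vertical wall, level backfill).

K_p = (1 + sin φ)/(1 − sin φ) = tan²(45° + 24.4°/2) = 2.408.

2.41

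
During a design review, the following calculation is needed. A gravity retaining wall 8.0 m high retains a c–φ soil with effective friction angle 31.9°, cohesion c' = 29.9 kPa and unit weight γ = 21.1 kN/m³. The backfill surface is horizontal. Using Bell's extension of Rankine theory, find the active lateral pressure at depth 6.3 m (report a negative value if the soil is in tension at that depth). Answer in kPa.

K_a = (1 − sin φ)/(1 + sin φ) = 0.3085.
σ_a = K_a γ z − 2c√K_a = 0.3085×21.1×6.3 − 2×29.9×0.5555 = 7.796 kPa.

7.80 kPa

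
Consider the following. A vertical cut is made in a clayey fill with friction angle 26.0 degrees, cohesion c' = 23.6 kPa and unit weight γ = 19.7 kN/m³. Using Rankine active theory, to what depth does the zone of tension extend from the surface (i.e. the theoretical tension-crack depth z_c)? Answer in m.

3.83 m

K_a = tan²(45° − 26.0°/2) = 0.3905; √K_a = 0.6249.
The active pressure is zero where K_a γ z = 2c√K_a, so z_c = 2c/(γ√K_a) = 2×23.6/(19.7×0.6249) = 3.834 m.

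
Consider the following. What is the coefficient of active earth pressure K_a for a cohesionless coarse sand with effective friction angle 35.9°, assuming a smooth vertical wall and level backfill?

0.261

K_a = tan²(45° − φ/2) = tan²(27.05°) = 0.2607.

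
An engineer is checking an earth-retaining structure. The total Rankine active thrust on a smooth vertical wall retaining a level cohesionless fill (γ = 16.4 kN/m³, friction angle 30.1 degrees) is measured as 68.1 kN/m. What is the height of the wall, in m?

K_a = 0.3320. P_a = ½ K_a γ H² ⇒ H = √(2P_a/(K_a γ)).
H = √(2×68.1/(0.3320×16.4)) = 5.002 m.

5.00 m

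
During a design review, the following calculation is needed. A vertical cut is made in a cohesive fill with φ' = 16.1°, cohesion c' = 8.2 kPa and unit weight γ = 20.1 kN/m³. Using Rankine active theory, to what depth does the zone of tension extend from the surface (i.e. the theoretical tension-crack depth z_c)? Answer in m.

K_a = tan²(45° − 16.1°/2) = 0.5658; √K_a = 0.7522.
The active pressure is zero where K_a γ z = 2c√K_a, so z_c = 2c/(γ√K_a) = 2×8.2/(20.1×0.7522) = 1.085 m.

1.08 m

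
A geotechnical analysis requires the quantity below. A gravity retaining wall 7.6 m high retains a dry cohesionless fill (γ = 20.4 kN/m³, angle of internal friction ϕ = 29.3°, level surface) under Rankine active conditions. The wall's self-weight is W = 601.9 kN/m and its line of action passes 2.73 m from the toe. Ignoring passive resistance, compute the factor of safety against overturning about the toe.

K_a = tan²(45° − 29.3°/2) = 0.3428.
P_a = ½K_aγH² = 0.5×0.3428×20.4×7.6² = 202.0 kN/m, acting at H/3 = 2.533 m above the base.
Overturning moment M_o = P_a × H/3 = 202.0 × 2.533 = 511.7.
Resisting moment M_r = W × 2.73 = 601.9 × 2.73 = 1643.
FS_overturning = M_r/M_o = 1643/511.7 = 3.211.

3.21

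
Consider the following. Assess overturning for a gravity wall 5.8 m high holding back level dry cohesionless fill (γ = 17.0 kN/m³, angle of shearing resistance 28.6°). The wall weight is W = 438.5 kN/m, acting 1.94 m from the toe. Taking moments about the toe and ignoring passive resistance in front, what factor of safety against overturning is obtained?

4.36

K_a = tan²(45° − 28.6°/2) = 0.3525.
P_a = ½K_aγH² = 0.5×0.3525×17.0×5.8² = 100.8 kN/m, acting at H/3 = 1.933 m above the base.
Overturning moment M_o = P_a × H/3 = 100.8 × 1.933 = 194.9.
Resisting moment M_r = W × 1.94 = 438.5 × 1.94 = 850.7.
FS_overturning = M_r/M_o = 850.7/194.9 = 4.365.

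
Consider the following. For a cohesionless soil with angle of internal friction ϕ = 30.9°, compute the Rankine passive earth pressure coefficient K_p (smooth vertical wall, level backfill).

K_p = (1 + sin φ)/(1 − sin φ) = tan²(45° + 30.9°/2) = 3.111.

3.11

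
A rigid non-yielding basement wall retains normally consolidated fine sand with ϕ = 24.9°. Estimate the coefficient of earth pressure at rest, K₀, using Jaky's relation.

K₀ = 1 − sin φ' = 1 − sin 24.9° = 0.5790.

0.579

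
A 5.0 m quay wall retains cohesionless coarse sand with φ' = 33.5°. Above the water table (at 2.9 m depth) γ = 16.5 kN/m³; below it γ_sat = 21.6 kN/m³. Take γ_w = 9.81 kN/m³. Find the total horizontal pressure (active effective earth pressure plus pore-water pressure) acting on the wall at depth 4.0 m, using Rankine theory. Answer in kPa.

K_a = (1 − sin φ)/(1 + sin φ) = 0.2887.
γ' = 21.6 − 9.81 = 11.79 kN/m³.
Effective vertical stress at 4.0 m: σ'_v = 16.5×2.9 + 11.79×1.10 = 60.82 kPa.
σ'_h = K_a σ'_v = 0.2887 × 60.82 = 17.56 kPa; u = γ_w × 1.10 = 10.79 kPa.
Total σ_h = 17.56 + 10.79 = 28.35 kPa.

28.4 kPa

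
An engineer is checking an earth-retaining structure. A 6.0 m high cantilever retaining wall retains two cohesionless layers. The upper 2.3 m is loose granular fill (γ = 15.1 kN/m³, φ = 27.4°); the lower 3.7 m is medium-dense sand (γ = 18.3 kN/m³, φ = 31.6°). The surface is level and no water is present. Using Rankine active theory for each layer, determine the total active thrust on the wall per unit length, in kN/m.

94.0 kN/m

K_a1 = tan²(45°−27.4°/2) = 0.3697; K_a2 = tan²(45°−31.6°/2) = 0.3123.
Layer 1: σ at base = K_a1 γ₁ h₁ = 12.84 kPa; P₁ = ½×12.84×2.3 = 14.76.
Layer 2: σ_v at top = γ₁h₁ = 34.73; σ_h top = K_a2×34.73 = 10.85; σ_h base = K_a2×(34.73+18.3×3.7) = 32.00.
P₂ = ½(10.85+32.00)×3.7 = 79.26. Total P_a = 14.76+79.26 = 94.03 kN/m.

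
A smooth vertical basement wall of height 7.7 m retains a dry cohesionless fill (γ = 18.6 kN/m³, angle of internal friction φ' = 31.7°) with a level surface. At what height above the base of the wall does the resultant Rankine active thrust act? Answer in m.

K_a = 0.3111.
The pressure distribution is triangular, so the resultant acts at H/3 above the base = 7.7/3 = 2.567 m.

2.57 m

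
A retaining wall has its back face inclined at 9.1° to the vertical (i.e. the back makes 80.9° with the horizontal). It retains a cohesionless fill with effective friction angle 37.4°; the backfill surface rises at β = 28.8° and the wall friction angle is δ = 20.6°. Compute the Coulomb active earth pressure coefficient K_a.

K_a = sin²(α+φ) / [sin²α · sin(α−δ) · (1 + √{sin(φ+δ)sin(φ−β) / (sin(α−δ)sin(α+β))})²].
With α = 80.9°, φ = 37.4°, δ = 20.6°, β = 28.8°: K_a = 0.4712.

0.471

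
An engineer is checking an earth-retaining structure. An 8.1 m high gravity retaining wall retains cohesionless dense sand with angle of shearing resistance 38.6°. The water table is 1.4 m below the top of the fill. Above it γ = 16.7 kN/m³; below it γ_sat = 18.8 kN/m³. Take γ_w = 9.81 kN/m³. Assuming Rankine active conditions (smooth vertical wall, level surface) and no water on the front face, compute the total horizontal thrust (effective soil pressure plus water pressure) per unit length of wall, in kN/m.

307 kN/m

K_a = tan²(45° − φ/2) = 0.2316.
γ' = 18.8 − 9.81 = 8.990 kN/m³. Depth below WT = 6.7 m.
σ'_h at WT = K_a γ d_w = 5.415 kPa; at base = 5.415 + K_a γ' × 6.7 = 19.37 kPa.
P₁ (0–1.4 m) = ½×5.415×1.4 = 3.791. P₂ (1.4–8.1 m) = ½(5.415+19.37)×6.7 = 83.02.
P_w = ½ γ_w h₂² = 0.5×9.81×6.7² = 220.2. Total = 3.791+83.02+220.2 = 307.0 kN/m.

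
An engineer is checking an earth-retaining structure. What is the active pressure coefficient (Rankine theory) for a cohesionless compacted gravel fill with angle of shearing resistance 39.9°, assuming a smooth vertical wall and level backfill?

K_a = (1 − sin φ)/(1 + sin φ) = (1 − sin 39.9°)/(1 + sin 39.9°) = 0.2184.

0.218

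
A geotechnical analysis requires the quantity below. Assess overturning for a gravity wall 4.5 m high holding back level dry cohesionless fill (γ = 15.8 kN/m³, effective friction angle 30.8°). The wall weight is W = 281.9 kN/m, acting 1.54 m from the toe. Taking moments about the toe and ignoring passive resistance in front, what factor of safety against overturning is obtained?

K_a = tan²(45° − 30.8°/2) = 0.3227.
P_a = ½K_aγH² = 0.5×0.3227×15.8×4.5² = 51.63 kN/m, acting at H/3 = 1.500 m above the base.
Overturning moment M_o = P_a × H/3 = 51.63 × 1.500 = 77.44.
Resisting moment M_r = W × 1.54 = 281.9 × 1.54 = 434.1.
FS_overturning = M_r/M_o = 434.1/77.44 = 5.606.

5.61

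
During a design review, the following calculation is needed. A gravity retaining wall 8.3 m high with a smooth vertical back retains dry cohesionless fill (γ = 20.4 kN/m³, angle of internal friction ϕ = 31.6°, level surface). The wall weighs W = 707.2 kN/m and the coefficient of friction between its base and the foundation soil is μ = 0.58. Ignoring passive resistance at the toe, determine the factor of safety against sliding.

1.87

K_a = tan²(45° − 31.6°/2) = 0.3123.
P_a = ½K_aγH² = 0.5×0.3123×20.4×8.3² = 219.5 kN/m, acting at H/3 = 2.767 m above the base.
FS_sliding = μW / P_a = 0.58×707.2 / 219.5 = 1.869.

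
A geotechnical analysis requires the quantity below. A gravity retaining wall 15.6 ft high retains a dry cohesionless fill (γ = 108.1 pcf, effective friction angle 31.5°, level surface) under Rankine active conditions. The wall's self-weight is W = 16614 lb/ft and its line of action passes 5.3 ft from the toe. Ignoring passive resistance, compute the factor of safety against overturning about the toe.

K_a = tan²(45° − 31.5°/2) = 0.3136.
P_a = ½K_aγH² = 0.5×0.3136×108.1×15.6² = 4125 lb/ft, acting at H/3 = 5.200 ft above the base.
Overturning moment M_o = P_a × H/3 = 4125 × 5.200 = 21450.
Resisting moment M_r = W × 5.3 = 16614 × 5.3 = 88050.
FS_overturning = M_r/M_o = 88050/21450 = 4.105.

4.10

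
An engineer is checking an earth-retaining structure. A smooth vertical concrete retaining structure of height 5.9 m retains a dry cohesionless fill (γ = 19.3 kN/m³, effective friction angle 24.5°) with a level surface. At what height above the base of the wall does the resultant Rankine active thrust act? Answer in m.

K_a = 0.4137.
The pressure distribution is triangular, so the resultant acts at H/3 above the base = 5.9/3 = 1.967 m.

1.97 m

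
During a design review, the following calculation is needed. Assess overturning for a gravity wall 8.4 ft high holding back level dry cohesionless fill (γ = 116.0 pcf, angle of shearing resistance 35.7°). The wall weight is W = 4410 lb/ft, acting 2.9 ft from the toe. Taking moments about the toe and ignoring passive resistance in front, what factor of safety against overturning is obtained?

K_a = tan²(45° − 35.7°/2) = 0.2630.
P_a = ½K_aγH² = 0.5×0.2630×116.0×8.4² = 1076 lb/ft, acting at H/3 = 2.800 ft above the base.
Overturning moment M_o = P_a × H/3 = 1076 × 2.800 = 3014.
Resisting moment M_r = W × 2.9 = 4410 × 2.9 = 12790.
FS_overturning = M_r/M_o = 12790/3014 = 4.244.

4.24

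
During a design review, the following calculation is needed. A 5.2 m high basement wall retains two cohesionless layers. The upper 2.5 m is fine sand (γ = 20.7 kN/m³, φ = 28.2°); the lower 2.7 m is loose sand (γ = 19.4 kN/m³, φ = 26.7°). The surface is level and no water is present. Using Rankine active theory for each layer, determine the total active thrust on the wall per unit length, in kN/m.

103 kN/m

K_a1 = tan²(45°−28.2°/2) = 0.3582; K_a2 = tan²(45°−26.7°/2) = 0.3800.
Layer 1: σ at base = K_a1 γ₁ h₁ = 18.54 kPa; P₁ = ½×18.54×2.5 = 23.17.
Layer 2: σ_v at top = γ₁h₁ = 51.75; σ_h top = K_a2×51.75 = 19.66; σ_h base = K_a2×(51.75+19.4×2.7) = 39.57.
P₂ = ½(19.66+39.57)×2.7 = 79.96. Total P_a = 23.17+79.96 = 103.1 kN/m.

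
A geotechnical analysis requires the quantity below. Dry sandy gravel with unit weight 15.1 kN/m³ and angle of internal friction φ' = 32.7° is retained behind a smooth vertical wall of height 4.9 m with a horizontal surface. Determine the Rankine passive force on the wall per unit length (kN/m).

K_p = tan²(45° + φ/2) = 3.350.
P_p = ½ K_p γ H² = 0.5 × 3.350 × 15.1 × 4.9² = 607.3 kN/m.

607 kN/m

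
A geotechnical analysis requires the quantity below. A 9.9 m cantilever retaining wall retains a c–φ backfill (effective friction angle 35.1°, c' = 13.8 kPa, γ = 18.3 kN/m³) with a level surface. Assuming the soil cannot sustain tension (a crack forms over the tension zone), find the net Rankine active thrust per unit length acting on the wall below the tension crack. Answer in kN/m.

K_a = 0.2698; √K_a = 0.5195.
Tension-crack depth z_c = 2c/(γ√K_a) = 2×13.8/(18.3×0.5195) = 2.903 m.
σ_a at base = K_a γ H − 2c√K_a = 0.2698×18.3×9.9 − 2×13.8×0.5195 = 34.55 kPa.
P_a = ½ × 34.55 × (H − z_c) = 0.5×34.55×6.997 = 120.9 kN/m.

121 kN/m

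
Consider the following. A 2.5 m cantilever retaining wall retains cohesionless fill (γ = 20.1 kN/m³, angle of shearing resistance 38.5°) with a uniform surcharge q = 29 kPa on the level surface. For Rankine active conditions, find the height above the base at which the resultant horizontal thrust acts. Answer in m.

1.06 m

K_a = 0.2327.
Triangular part P₁ = ½K_aγH² = 14.61 at H/3 = 0.8333 m; rectangular part P₂ = K_a q H = 16.87 at H/2 = 1.250 m.
ȳ = (P₁·0.8333 + P₂·1.250)/(P₁+P₂) = 1.057 m.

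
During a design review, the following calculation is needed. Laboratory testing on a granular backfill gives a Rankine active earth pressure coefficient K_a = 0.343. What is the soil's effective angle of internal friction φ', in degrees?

K_a = tan²(45° − φ/2) ⇒ 45° − φ/2 = arctan(√0.343) = 30.36°.
φ = 2(45° − 30.36°) = 29.29°.

29.3°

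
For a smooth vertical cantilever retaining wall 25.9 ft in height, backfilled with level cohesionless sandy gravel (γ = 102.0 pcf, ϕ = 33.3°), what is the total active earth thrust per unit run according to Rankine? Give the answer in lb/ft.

K_a = tan²(45° − φ/2) = 0.2911.
P_a = ½ K_a γ H² = 0.5 × 0.2911 × 102.0 × 25.9² = 9960 lb/ft.

9960 lb/ft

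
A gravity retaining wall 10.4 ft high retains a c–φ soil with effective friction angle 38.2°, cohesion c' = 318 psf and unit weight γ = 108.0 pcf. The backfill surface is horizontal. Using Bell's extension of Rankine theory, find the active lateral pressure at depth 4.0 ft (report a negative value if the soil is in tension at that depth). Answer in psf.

K_a = (1 − sin φ)/(1 + sin φ) = 0.2358.
σ_a = K_a γ z − 2c√K_a = 0.2358×108.0×4.0 − 2×318×0.4856 = -207.0 psf.

-207 psf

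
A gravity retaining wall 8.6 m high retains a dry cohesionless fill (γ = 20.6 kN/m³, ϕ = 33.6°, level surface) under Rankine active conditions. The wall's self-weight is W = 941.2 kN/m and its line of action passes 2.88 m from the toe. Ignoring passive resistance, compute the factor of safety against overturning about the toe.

4.32

K_a = tan²(45° − 33.6°/2) = 0.2875.
P_a = ½K_aγH² = 0.5×0.2875×20.6×8.6² = 219.0 kN/m, acting at H/3 = 2.867 m above the base.
Overturning moment M_o = P_a × H/3 = 219.0 × 2.867 = 627.9.
Resisting moment M_r = W × 2.88 = 941.2 × 2.88 = 2711.
FS_overturning = M_r/M_o = 2711/627.9 = 4.317.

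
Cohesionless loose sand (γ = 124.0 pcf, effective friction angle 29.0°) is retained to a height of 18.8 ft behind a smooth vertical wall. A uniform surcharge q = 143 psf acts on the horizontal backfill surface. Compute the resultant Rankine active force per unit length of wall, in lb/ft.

K_a = tan²(45° − φ/2) = 0.3470.
Soil triangle: ½ K_a γ H² = 0.5×0.3470×124.0×18.8² = 7603 lb/ft.
Surcharge rectangle: K_a q H = 0.3470×143×18.8 = 932.8 lb/ft.
Total = 7603 + 932.8 = 8536 lb/ft.

8540 lb/ft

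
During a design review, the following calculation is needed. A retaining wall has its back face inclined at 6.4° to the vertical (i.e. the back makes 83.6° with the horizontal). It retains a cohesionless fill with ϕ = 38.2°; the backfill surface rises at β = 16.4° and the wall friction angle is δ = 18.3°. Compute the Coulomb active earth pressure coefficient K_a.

K_a = sin²(α+φ) / [sin²α · sin(α−δ) · (1 + √{sin(φ+δ)sin(φ−β) / (sin(α−δ)sin(α+β))})²].
With α = 83.6°, φ = 38.2°, δ = 18.3°, β = 16.4°: K_a = 0.3191.

0.319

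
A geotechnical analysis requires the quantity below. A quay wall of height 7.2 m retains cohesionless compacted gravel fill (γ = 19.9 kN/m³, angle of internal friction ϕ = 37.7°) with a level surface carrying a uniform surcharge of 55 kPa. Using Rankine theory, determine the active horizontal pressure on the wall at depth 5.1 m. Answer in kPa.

37.7 kPa

K_a = (1 − sin φ)/(1 + sin φ) = 0.2411.
σ_v = γz + q = 19.9 × 5.1 + 55 = 156.5 kPa.
σ_h = K_a σ_v = 0.2411 × 156.5 = 37.72 kPa.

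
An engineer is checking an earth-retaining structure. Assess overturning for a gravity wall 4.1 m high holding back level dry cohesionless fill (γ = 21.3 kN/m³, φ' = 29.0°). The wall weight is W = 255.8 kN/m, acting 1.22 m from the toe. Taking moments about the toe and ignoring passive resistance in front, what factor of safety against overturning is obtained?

K_a = tan²(45° − 29.0°/2) = 0.3470.
P_a = ½K_aγH² = 0.5×0.3470×21.3×4.1² = 62.12 kN/m, acting at H/3 = 1.367 m above the base.
Overturning moment M_o = P_a × H/3 = 62.12 × 1.367 = 84.89.
Resisting moment M_r = W × 1.22 = 255.8 × 1.22 = 312.1.
FS_overturning = M_r/M_o = 312.1/84.89 = 3.676.

3.68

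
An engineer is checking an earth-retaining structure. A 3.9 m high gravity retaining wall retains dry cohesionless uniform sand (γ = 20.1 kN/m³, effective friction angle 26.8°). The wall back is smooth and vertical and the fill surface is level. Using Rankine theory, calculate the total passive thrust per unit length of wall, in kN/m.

404 kN/m

K_p = tan²(45° + φ/2) = 2.642.
P_p = ½ K_p γ H² = 0.5 × 2.642 × 20.1 × 3.9² = 403.9 kN/m.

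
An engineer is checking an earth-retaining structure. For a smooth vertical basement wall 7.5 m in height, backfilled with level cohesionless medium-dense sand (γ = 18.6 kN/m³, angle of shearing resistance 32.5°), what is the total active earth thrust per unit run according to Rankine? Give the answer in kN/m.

157 kN/m

K_a = tan²(45° − φ/2) = 0.3010.
P_a = ½ K_a γ H² = 0.5 × 0.3010 × 18.6 × 7.5² = 157.5 kN/m.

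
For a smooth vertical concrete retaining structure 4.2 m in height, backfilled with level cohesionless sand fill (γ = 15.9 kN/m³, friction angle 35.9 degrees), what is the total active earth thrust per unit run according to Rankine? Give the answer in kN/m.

36.6 kN/m

K_a = tan²(45° − φ/2) = 0.2607.
P_a = ½ K_a γ H² = 0.5 × 0.2607 × 15.9 × 4.2² = 36.57 kN/m.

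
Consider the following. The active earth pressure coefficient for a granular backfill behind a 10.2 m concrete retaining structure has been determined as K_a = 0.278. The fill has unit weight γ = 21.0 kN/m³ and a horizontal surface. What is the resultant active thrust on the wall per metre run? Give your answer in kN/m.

304 kN/m

P = ½ K_a γ H² = 0.5 × 0.278 × 21.0 × 10.2² = 303.7 kN/m.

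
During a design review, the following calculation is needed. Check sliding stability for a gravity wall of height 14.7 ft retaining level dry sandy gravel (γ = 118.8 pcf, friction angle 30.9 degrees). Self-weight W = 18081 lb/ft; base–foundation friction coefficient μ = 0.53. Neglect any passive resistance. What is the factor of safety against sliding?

2.32

K_a = tan²(45° − 30.9°/2) = 0.3214.
P_a = ½K_aγH² = 0.5×0.3214×118.8×14.7² = 4125 lb/ft, acting at H/3 = 4.900 ft above the base.
FS_sliding = μW / P_a = 0.53×18081 / 4125 = 2.323.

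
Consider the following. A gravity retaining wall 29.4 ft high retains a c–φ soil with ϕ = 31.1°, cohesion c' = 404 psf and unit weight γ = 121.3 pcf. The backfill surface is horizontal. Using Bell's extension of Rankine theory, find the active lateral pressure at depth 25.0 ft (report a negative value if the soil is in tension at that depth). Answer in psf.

511 psf

K_a = (1 − sin φ)/(1 + sin φ) = 0.3188.
σ_a = K_a γ z − 2c√K_a = 0.3188×121.3×25.0 − 2×404×0.5646 = 510.5 psf.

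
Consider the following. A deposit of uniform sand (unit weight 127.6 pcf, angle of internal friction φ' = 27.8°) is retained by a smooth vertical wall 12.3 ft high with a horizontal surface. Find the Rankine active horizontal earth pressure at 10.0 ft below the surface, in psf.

K_a = (1 − sin φ)/(1 + sin φ) = 0.3639.
σ_h = K_a γ z = 0.3639 × 127.6 × 10.0 = 464.3 psf.

464 psf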